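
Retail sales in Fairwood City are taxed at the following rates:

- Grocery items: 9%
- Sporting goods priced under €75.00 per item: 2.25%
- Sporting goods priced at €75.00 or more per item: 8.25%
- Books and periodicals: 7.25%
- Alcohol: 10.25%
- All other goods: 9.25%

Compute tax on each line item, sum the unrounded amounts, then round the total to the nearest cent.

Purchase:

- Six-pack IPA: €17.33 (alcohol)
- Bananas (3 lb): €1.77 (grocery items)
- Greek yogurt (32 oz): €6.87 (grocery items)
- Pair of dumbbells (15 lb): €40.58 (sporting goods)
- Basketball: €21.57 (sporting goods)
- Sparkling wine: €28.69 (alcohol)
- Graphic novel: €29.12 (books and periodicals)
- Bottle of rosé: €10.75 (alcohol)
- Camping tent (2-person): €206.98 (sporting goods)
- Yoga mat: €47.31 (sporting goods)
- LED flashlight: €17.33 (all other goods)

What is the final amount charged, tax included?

Six-pack IPA €17.33: alcohol → 10.25% → €1.776325
Bananas (3 lb) €1.77: grocery items → 9% → €0.1593
Greek yogurt (32 oz) €6.87: grocery items → 9% → €0.6183
Pair of dumbbells (15 lb) €40.58: sporting goods, under €75.00 → 2.25% → €0.91305
Basketball €21.57: sporting goods, under €75.00 → 2.25% → €0.485325
Sparkling wine €28.69: alcohol → 10.25% → €2.940725
Graphic novel €29.12: books and periodicals → 7.25% → €2.1112
Bottle of rosé €10.75: alcohol → 10.25% → €1.101875
Camping tent (2-person) €206.98: sporting goods, €75.00 or more → 8.25% → €17.07585
Yoga mat €47.31: sporting goods, under €75.00 → 2.25% → €1.064475
LED flashlight €17.33: all other goods → 9.25% → €1.603025
Subtotal = €428.30; unrounded tax = €29.84945 → €29.85; total due = €458.15

€458.15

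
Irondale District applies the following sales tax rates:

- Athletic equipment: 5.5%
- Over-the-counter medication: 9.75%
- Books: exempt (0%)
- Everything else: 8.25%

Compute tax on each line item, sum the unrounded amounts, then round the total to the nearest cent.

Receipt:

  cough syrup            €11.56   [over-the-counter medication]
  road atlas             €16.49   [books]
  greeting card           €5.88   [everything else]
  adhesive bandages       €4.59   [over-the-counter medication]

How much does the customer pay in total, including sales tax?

Cough syrup €11.56: over-the-counter medication → 9.75% → €1.1271
Road atlas €16.49: books → 0% → €0.00
Greeting card €5.88: everything else → 8.25% → €0.4851
Adhesive bandages €4.59: over-the-counter medication → 9.75% → €0.447525
Subtotal = €38.52; unrounded tax = €2.059725 → €2.06; total due = €40.58

€40.58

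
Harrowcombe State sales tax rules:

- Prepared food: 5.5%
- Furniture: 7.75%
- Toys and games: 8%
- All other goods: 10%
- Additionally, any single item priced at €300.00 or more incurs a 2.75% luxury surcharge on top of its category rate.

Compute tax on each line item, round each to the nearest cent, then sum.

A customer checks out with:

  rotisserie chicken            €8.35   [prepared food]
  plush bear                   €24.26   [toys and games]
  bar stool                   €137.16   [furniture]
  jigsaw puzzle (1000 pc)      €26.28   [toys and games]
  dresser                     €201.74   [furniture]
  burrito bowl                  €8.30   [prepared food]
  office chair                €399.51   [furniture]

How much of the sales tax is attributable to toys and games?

€4.04

Plush bear €24.26: toys and games → 8% → €1.94
Jigsaw puzzle (1000 pc) €26.28: toys and games → 8% → €2.10
Tax on toys and games = €1.94 + €2.10 = €4.04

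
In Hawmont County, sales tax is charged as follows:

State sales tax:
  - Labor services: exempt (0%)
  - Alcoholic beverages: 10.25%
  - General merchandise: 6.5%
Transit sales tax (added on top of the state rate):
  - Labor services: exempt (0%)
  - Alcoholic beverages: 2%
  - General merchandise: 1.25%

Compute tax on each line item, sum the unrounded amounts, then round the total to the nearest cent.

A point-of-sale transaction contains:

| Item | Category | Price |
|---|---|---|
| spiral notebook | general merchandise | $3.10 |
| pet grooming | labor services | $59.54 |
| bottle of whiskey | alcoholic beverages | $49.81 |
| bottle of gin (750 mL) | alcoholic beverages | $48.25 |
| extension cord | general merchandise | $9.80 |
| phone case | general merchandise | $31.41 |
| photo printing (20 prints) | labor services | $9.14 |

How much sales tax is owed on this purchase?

Spiral notebook $3.10: general merchandise → 6.5% + 1.25% transit = 7.75% → $0.24025
Pet grooming $59.54: labor services → 0% + 0% transit = 0% → $0.00
Bottle of whiskey $49.81: alcoholic beverages → 10.25% + 2% transit = 12.25% → $6.101725
Bottle of gin (750 mL) $48.25: alcoholic beverages → 10.25% + 2% transit = 12.25% → $5.910625
Extension cord $9.80: general merchandise → 6.5% + 1.25% transit = 7.75% → $0.7595
Phone case $31.41: general merchandise → 6.5% + 1.25% transit = 7.75% → $2.434275
Photo printing (20 prints) $9.14: labor services → 0% + 0% transit = 0% → $0.00
Unrounded tax sum = $15.446375 → $15.45

$15.45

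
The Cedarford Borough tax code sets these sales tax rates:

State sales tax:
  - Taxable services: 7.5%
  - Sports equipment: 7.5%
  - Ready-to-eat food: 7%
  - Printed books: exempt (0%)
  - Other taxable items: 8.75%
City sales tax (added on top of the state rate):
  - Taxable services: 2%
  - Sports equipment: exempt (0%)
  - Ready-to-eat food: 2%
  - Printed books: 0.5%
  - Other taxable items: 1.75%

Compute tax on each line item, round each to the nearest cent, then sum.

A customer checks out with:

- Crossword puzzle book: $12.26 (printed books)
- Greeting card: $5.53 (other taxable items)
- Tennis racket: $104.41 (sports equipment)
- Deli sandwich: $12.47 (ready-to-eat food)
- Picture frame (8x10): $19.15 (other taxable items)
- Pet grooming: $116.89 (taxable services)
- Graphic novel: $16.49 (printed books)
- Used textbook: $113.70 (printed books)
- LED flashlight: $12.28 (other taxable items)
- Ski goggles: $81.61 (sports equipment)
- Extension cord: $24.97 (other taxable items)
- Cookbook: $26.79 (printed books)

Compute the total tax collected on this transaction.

Crossword puzzle book $12.26: printed books → 0% + 0.5% city = 0.5% → $0.06
Greeting card $5.53: other taxable items → 8.75% + 1.75% city = 10.5% → $0.58
Tennis racket $104.41: sports equipment → 7.5% + 0% city = 7.5% → $7.83
Deli sandwich $12.47: ready-to-eat food → 7% + 2% city = 9% → $1.12
Picture frame (8x10) $19.15: other taxable items → 8.75% + 1.75% city = 10.5% → $2.01
Pet grooming $116.89: taxable services → 7.5% + 2% city = 9.5% → $11.10
Graphic novel $16.49: printed books → 0% + 0.5% city = 0.5% → $0.08
Used textbook $113.70: printed books → 0% + 0.5% city = 0.5% → $0.57
LED flashlight $12.28: other taxable items → 8.75% + 1.75% city = 10.5% → $1.29
Ski goggles $81.61: sports equipment → 7.5% + 0% city = 7.5% → $6.12
Extension cord $24.97: other taxable items → 8.75% + 1.75% city = 10.5% → $2.62
Cookbook $26.79: printed books → 0% + 0.5% city = 0.5% → $0.13
Total tax = $0.06 + $0.58 + $7.83 + $1.12 + $2.01 + $11.10 + $0.08 + $0.57 + $1.29 + $6.12 + $2.62 + $0.13 = $33.51

$33.51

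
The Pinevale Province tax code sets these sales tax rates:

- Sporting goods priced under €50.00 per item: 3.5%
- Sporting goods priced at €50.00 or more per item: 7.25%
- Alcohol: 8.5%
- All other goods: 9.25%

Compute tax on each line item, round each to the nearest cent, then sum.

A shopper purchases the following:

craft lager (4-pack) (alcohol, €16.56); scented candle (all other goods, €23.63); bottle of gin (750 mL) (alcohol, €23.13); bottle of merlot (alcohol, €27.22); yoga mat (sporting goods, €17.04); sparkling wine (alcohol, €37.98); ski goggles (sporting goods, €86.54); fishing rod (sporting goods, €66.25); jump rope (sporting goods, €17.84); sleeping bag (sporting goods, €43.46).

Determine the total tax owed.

€24.92

Craft lager (4-pack) €16.56: alcohol → 8.5% → €1.41
Scented candle €23.63: all other goods → 9.25% → €2.19
Bottle of gin (750 mL) €23.13: alcohol → 8.5% → €1.97
Bottle of merlot €27.22: alcohol → 8.5% → €2.31
Yoga mat €17.04: sporting goods, under €50.00 → 3.5% → €0.60
Sparkling wine €37.98: alcohol → 8.5% → €3.23
Ski goggles €86.54: sporting goods, €50.00 or more → 7.25% → €6.27
Fishing rod €66.25: sporting goods, €50.00 or more → 7.25% → €4.80
Jump rope €17.84: sporting goods, under €50.00 → 3.5% → €0.62
Sleeping bag €43.46: sporting goods, under €50.00 → 3.5% → €1.52
Total tax = €1.41 + €2.19 + €1.97 + €2.31 + €0.60 + €3.23 + €6.27 + €4.80 + €0.62 + €1.52 = €24.92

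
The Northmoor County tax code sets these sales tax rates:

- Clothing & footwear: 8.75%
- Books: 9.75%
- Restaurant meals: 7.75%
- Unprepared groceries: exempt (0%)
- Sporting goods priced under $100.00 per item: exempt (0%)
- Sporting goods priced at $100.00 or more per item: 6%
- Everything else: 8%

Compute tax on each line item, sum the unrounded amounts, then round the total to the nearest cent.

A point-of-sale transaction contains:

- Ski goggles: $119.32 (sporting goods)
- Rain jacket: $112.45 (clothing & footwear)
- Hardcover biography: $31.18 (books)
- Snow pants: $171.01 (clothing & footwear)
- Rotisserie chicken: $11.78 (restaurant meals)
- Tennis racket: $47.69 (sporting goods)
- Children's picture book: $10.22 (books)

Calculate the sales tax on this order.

$36.91

Ski goggles $119.32: sporting goods, $100.00 or more → 6% → $7.1592
Rain jacket $112.45: clothing & footwear → 8.75% → $9.839375
Hardcover biography $31.18: books → 9.75% → $3.04005
Snow pants $171.01: clothing & footwear → 8.75% → $14.963375
Rotisserie chicken $11.78: restaurant meals → 7.75% → $0.91295
Tennis racket $47.69: sporting goods, under $100.00 → 0% → $0.00
Children's picture book $10.22: books → 9.75% → $0.99645
Unrounded tax sum = $36.9114 → $36.91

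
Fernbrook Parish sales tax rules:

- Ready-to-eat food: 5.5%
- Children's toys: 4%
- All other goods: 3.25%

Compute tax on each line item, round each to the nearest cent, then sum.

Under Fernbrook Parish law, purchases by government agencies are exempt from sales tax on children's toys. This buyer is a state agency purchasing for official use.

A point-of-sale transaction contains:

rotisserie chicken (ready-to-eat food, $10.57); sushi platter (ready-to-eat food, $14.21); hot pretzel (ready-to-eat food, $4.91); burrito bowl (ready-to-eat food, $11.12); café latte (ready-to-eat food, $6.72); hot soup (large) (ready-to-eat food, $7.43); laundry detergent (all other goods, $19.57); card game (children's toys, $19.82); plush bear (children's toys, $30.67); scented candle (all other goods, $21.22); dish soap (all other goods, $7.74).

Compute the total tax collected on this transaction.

$4.60

Rotisserie chicken $10.57: ready-to-eat food → 5.5% → $0.58
Sushi platter $14.21: ready-to-eat food → 5.5% → $0.78
Hot pretzel $4.91: ready-to-eat food → 5.5% → $0.27
Burrito bowl $11.12: ready-to-eat food → 5.5% → $0.61
Café latte $6.72: ready-to-eat food → 5.5% → $0.37
Hot soup (large) $7.43: ready-to-eat food → 5.5% → $0.41
Laundry detergent $19.57: all other goods → 3.25% → $0.64
Card game $19.82: children's toys, buyer-exempt → 0% → $0.00
Plush bear $30.67: children's toys, buyer-exempt → 0% → $0.00
Scented candle $21.22: all other goods → 3.25% → $0.69
Dish soap $7.74: all other goods → 3.25% → $0.25
Total tax = $0.58 + $0.78 + $0.27 + $0.61 + $0.37 + $0.41 + $0.64 + $0.69 + $0.25 = $4.60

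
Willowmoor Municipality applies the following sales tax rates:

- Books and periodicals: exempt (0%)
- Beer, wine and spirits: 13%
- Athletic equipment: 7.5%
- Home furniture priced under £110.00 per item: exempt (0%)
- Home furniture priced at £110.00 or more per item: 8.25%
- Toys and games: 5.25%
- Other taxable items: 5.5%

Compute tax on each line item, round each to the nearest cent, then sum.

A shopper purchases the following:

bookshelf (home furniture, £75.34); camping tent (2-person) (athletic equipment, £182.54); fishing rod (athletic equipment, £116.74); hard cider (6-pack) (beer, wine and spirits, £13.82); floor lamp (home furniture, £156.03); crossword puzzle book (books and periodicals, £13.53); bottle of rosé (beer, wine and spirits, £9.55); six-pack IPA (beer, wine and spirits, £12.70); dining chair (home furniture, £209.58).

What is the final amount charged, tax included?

£847.13

Bookshelf £75.34: home furniture, under £110.00 → 0% → £0.00
Camping tent (2-person) £182.54: athletic equipment → 7.5% → £13.69
Fishing rod £116.74: athletic equipment → 7.5% → £8.76
Hard cider (6-pack) £13.82: beer, wine and spirits → 13% → £1.80
Floor lamp £156.03: home furniture, £110.00 or more → 8.25% → £12.87
Crossword puzzle book £13.53: books and periodicals → 0% → £0.00
Bottle of rosé £9.55: beer, wine and spirits → 13% → £1.24
Six-pack IPA £12.70: beer, wine and spirits → 13% → £1.65
Dining chair £209.58: home furniture, £110.00 or more → 8.25% → £17.29
Subtotal = £789.83; tax = £57.30; total due = £847.13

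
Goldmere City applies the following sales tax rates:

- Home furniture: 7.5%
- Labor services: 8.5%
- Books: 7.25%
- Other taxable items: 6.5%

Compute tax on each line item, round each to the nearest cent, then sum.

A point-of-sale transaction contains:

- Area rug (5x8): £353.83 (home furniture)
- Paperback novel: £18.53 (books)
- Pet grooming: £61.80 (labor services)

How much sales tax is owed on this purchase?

Area rug (5x8) £353.83: home furniture → 7.5% → £26.54
Paperback novel £18.53: books → 7.25% → £1.34
Pet grooming £61.80: labor services → 8.5% → £5.25
Total tax = £26.54 + £1.34 + £5.25 = £33.13

£33.13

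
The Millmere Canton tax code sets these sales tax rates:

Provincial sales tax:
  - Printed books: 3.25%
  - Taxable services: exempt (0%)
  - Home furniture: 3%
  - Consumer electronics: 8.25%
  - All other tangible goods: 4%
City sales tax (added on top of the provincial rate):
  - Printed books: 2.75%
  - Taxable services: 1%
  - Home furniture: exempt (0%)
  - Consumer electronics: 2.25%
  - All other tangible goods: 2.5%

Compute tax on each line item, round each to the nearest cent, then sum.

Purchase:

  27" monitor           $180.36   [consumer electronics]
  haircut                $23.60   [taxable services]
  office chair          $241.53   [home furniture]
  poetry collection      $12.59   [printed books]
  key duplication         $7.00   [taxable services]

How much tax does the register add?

$27.26

27" monitor $180.36: consumer electronics → 8.25% + 2.25% city = 10.5% → $18.94
Haircut $23.60: taxable services → 0% + 1% city = 1% → $0.24
Office chair $241.53: home furniture → 3% + 0% city = 3% → $7.25
Poetry collection $12.59: printed books → 3.25% + 2.75% city = 6% → $0.76
Key duplication $7.00: taxable services → 0% + 1% city = 1% → $0.07
Total tax = $18.94 + $0.24 + $7.25 + $0.76 + $0.07 = $27.26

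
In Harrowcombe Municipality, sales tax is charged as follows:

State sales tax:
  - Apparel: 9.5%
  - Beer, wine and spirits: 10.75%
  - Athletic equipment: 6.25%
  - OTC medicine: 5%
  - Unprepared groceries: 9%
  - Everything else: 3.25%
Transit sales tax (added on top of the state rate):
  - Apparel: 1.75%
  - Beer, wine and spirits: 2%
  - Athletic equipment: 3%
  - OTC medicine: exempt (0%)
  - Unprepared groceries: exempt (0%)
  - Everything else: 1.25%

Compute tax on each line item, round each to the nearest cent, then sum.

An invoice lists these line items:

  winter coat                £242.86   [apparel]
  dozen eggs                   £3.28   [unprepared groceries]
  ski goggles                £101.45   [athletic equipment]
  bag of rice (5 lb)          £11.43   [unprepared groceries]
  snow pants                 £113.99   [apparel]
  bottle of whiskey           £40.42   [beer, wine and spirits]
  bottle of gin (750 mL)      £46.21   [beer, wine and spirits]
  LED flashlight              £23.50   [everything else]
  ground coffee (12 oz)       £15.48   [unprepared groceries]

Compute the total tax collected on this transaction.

Winter coat £242.86: apparel → 9.5% + 1.75% transit = 11.25% → £27.32
Dozen eggs £3.28: unprepared groceries → 9% + 0% transit = 9% → £0.30
Ski goggles £101.45: athletic equipment → 6.25% + 3% transit = 9.25% → £9.38
Bag of rice (5 lb) £11.43: unprepared groceries → 9% + 0% transit = 9% → £1.03
Snow pants £113.99: apparel → 9.5% + 1.75% transit = 11.25% → £12.82
Bottle of whiskey £40.42: beer, wine and spirits → 10.75% + 2% transit = 12.75% → £5.15
Bottle of gin (750 mL) £46.21: beer, wine and spirits → 10.75% + 2% transit = 12.75% → £5.89
LED flashlight £23.50: everything else → 3.25% + 1.25% transit = 4.5% → £1.06
Ground coffee (12 oz) £15.48: unprepared groceries → 9% + 0% transit = 9% → £1.39
Total tax = £27.32 + £0.30 + £9.38 + £1.03 + £12.82 + £5.15 + £5.89 + £1.06 + £1.39 = £64.34

£64.34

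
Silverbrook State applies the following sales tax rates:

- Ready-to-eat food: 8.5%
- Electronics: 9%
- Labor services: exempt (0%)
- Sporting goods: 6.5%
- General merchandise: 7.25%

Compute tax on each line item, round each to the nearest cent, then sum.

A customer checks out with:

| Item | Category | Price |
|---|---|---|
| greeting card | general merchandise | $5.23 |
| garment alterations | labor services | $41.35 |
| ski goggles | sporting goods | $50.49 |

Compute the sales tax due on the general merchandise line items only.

Greeting card $5.23: general merchandise → 7.25% → $0.38
Tax on general merchandise = $0.38

$0.38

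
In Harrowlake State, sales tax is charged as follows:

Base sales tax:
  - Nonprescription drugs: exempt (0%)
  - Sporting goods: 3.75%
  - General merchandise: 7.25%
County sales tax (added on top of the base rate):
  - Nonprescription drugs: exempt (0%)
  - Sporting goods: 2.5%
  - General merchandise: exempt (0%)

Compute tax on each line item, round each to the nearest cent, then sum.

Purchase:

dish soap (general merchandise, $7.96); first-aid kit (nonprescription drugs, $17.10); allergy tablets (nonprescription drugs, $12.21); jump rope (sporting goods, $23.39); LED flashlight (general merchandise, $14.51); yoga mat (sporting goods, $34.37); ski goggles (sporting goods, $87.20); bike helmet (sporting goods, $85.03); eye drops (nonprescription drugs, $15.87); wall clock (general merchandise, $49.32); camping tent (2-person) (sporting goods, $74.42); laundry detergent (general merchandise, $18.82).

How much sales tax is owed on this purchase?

$25.59

Dish soap $7.96: general merchandise → 7.25% + 0% county = 7.25% → $0.58
First-aid kit $17.10: nonprescription drugs → 0% + 0% county = 0% → $0.00
Allergy tablets $12.21: nonprescription drugs → 0% + 0% county = 0% → $0.00
Jump rope $23.39: sporting goods → 3.75% + 2.5% county = 6.25% → $1.46
LED flashlight $14.51: general merchandise → 7.25% + 0% county = 7.25% → $1.05
Yoga mat $34.37: sporting goods → 3.75% + 2.5% county = 6.25% → $2.15
Ski goggles $87.20: sporting goods → 3.75% + 2.5% county = 6.25% → $5.45
Bike helmet $85.03: sporting goods → 3.75% + 2.5% county = 6.25% → $5.31
Eye drops $15.87: nonprescription drugs → 0% + 0% county = 0% → $0.00
Wall clock $49.32: general merchandise → 7.25% + 0% county = 7.25% → $3.58
Camping tent (2-person) $74.42: sporting goods → 3.75% + 2.5% county = 6.25% → $4.65
Laundry detergent $18.82: general merchandise → 7.25% + 0% county = 7.25% → $1.36
Total tax = $0.58 + $1.46 + $1.05 + $2.15 + $5.45 + $5.31 + $3.58 + $4.65 + $1.36 = $25.59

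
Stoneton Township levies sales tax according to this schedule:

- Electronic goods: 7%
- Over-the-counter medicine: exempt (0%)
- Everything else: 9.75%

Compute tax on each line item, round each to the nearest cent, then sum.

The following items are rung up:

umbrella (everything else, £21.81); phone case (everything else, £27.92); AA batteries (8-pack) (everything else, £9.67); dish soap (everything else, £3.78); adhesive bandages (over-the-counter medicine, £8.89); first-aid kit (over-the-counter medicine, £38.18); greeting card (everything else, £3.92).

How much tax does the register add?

Umbrella £21.81: everything else → 9.75% → £2.13
Phone case £27.92: everything else → 9.75% → £2.72
AA batteries (8-pack) £9.67: everything else → 9.75% → £0.94
Dish soap £3.78: everything else → 9.75% → £0.37
Adhesive bandages £8.89: over-the-counter medicine → 0% → £0.00
First-aid kit £38.18: over-the-counter medicine → 0% → £0.00
Greeting card £3.92: everything else → 9.75% → £0.38
Total tax = £2.13 + £2.72 + £0.94 + £0.37 + £0.38 = £6.54

£6.54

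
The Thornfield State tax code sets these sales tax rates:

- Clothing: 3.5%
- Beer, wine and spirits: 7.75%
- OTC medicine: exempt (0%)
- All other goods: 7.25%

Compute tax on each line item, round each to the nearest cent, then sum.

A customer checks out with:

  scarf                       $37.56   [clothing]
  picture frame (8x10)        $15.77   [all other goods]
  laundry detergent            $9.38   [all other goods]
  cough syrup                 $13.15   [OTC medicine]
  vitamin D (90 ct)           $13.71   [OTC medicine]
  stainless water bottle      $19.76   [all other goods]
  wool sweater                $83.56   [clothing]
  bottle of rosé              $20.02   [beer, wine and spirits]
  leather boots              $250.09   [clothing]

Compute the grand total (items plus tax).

$480.78

Scarf $37.56: clothing → 3.5% → $1.31
Picture frame (8x10) $15.77: all other goods → 7.25% → $1.14
Laundry detergent $9.38: all other goods → 7.25% → $0.68
Cough syrup $13.15: OTC medicine → 0% → $0.00
Vitamin D (90 ct) $13.71: OTC medicine → 0% → $0.00
Stainless water bottle $19.76: all other goods → 7.25% → $1.43
Wool sweater $83.56: clothing → 3.5% → $2.92
Bottle of rosé $20.02: beer, wine and spirits → 7.75% → $1.55
Leather boots $250.09: clothing → 3.5% → $8.75
Subtotal = $463.00; tax = $17.78; total due = $480.78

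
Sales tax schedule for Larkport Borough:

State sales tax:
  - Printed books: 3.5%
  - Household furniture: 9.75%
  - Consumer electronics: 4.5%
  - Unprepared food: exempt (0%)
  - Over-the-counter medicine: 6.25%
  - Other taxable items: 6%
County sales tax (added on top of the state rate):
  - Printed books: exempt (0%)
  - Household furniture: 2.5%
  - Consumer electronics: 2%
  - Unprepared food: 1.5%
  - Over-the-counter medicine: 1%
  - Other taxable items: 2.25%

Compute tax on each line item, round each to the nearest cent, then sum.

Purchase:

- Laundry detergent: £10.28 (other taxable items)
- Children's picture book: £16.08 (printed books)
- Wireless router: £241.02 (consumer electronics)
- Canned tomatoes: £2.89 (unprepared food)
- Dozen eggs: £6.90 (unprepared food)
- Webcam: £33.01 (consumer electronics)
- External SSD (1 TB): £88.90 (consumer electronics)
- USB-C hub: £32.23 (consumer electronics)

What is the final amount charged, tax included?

Laundry detergent £10.28: other taxable items → 6% + 2.25% county = 8.25% → £0.85
Children's picture book £16.08: printed books → 3.5% + 0% county = 3.5% → £0.56
Wireless router £241.02: consumer electronics → 4.5% + 2% county = 6.5% → £15.67
Canned tomatoes £2.89: unprepared food → 0% + 1.5% county = 1.5% → £0.04
Dozen eggs £6.90: unprepared food → 0% + 1.5% county = 1.5% → £0.10
Webcam £33.01: consumer electronics → 4.5% + 2% county = 6.5% → £2.15
External SSD (1 TB) £88.90: consumer electronics → 4.5% + 2% county = 6.5% → £5.78
USB-C hub £32.23: consumer electronics → 4.5% + 2% county = 6.5% → £2.09
Subtotal = £431.31; tax = £27.24; total due = £458.55

£458.55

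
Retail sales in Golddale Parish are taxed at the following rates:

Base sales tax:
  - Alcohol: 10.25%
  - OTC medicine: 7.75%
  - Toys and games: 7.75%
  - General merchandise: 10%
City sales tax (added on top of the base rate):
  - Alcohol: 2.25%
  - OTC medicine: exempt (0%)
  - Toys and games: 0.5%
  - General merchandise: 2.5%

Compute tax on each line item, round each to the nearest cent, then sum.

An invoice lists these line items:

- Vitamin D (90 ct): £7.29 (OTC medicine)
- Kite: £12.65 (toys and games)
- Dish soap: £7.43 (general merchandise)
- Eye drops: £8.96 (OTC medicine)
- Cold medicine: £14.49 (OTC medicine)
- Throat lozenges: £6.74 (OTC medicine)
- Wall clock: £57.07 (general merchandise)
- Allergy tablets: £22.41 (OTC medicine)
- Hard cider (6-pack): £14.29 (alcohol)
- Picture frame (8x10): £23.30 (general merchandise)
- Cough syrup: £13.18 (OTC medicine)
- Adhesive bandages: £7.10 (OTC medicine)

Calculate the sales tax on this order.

£20.00

Vitamin D (90 ct) £7.29: OTC medicine → 7.75% + 0% city = 7.75% → £0.56
Kite £12.65: toys and games → 7.75% + 0.5% city = 8.25% → £1.04
Dish soap £7.43: general merchandise → 10% + 2.5% city = 12.5% → £0.93
Eye drops £8.96: OTC medicine → 7.75% + 0% city = 7.75% → £0.69
Cold medicine £14.49: OTC medicine → 7.75% + 0% city = 7.75% → £1.12
Throat lozenges £6.74: OTC medicine → 7.75% + 0% city = 7.75% → £0.52
Wall clock £57.07: general merchandise → 10% + 2.5% city = 12.5% → £7.13
Allergy tablets £22.41: OTC medicine → 7.75% + 0% city = 7.75% → £1.74
Hard cider (6-pack) £14.29: alcohol → 10.25% + 2.25% city = 12.5% → £1.79
Picture frame (8x10) £23.30: general merchandise → 10% + 2.5% city = 12.5% → £2.91
Cough syrup £13.18: OTC medicine → 7.75% + 0% city = 7.75% → £1.02
Adhesive bandages £7.10: OTC medicine → 7.75% + 0% city = 7.75% → £0.55
Total tax = £0.56 + £1.04 + £0.93 + £0.69 + £1.12 + £0.52 + £7.13 + £1.74 + £1.79 + £2.91 + £1.02 + £0.55 = £20.00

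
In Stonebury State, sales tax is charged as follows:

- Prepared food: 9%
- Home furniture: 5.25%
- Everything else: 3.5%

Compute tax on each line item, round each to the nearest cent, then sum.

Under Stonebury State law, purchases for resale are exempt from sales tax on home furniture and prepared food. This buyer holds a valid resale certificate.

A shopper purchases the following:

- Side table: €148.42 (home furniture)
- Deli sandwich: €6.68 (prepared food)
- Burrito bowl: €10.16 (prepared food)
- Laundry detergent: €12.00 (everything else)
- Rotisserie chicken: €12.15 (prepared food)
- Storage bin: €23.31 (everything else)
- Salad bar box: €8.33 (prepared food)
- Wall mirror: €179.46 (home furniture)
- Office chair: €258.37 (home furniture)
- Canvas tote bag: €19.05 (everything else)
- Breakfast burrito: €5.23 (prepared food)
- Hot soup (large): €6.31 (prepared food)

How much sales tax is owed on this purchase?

Side table €148.42: home furniture, buyer-exempt → 0% → €0.00
Deli sandwich €6.68: prepared food, buyer-exempt → 0% → €0.00
Burrito bowl €10.16: prepared food, buyer-exempt → 0% → €0.00
Laundry detergent €12.00: everything else → 3.5% → €0.42
Rotisserie chicken €12.15: prepared food, buyer-exempt → 0% → €0.00
Storage bin €23.31: everything else → 3.5% → €0.82
Salad bar box €8.33: prepared food, buyer-exempt → 0% → €0.00
Wall mirror €179.46: home furniture, buyer-exempt → 0% → €0.00
Office chair €258.37: home furniture, buyer-exempt → 0% → €0.00
Canvas tote bag €19.05: everything else → 3.5% → €0.67
Breakfast burrito €5.23: prepared food, buyer-exempt → 0% → €0.00
Hot soup (large) €6.31: prepared food, buyer-exempt → 0% → €0.00
Total tax = €0.42 + €0.82 + €0.67 = €1.91

€1.91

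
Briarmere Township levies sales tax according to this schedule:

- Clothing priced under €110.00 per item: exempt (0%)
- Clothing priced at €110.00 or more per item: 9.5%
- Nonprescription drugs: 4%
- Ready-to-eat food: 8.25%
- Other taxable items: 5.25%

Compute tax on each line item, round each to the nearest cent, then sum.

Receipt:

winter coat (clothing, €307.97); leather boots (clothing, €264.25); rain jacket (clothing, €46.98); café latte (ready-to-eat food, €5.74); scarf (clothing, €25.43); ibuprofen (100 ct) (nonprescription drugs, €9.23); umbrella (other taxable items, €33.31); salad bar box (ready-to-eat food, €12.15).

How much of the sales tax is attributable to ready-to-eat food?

Café latte €5.74: ready-to-eat food → 8.25% → €0.47
Salad bar box €12.15: ready-to-eat food → 8.25% → €1.00
Tax on ready-to-eat food = €0.47 + €1.00 = €1.47

€1.47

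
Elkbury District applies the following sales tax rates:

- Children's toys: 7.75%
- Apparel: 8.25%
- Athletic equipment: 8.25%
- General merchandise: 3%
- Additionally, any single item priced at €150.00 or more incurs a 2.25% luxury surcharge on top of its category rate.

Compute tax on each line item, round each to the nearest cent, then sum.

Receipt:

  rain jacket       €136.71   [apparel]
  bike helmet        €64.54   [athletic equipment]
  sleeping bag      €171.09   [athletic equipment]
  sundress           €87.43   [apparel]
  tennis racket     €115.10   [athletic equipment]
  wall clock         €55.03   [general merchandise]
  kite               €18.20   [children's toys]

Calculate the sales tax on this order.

€54.33

Rain jacket €136.71: apparel → 8.25% → €11.28
Bike helmet €64.54: athletic equipment → 8.25% → €5.32
Sleeping bag €171.09: athletic equipment → 8.25% + 2.25% surcharge = 10.5% → €17.96
Sundress €87.43: apparel → 8.25% → €7.21
Tennis racket €115.10: athletic equipment → 8.25% → €9.50
Wall clock €55.03: general merchandise → 3% → €1.65
Kite €18.20: children's toys → 7.75% → €1.41
Total tax = €11.28 + €5.32 + €17.96 + €7.21 + €9.50 + €1.65 + €1.41 = €54.33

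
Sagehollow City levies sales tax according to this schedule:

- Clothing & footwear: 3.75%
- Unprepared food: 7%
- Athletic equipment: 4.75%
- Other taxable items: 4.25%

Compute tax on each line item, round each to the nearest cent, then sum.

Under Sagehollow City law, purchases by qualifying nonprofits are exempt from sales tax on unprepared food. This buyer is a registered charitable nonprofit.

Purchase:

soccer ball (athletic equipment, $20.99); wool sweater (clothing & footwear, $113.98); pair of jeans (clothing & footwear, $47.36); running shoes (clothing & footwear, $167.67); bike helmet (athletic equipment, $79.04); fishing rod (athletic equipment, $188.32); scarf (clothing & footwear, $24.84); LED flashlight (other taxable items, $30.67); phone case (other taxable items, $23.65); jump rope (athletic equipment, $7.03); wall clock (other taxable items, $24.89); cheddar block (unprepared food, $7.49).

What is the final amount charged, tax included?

$766.60

Soccer ball $20.99: athletic equipment → 4.75% → $1.00
Wool sweater $113.98: clothing & footwear → 3.75% → $4.27
Pair of jeans $47.36: clothing & footwear → 3.75% → $1.78
Running shoes $167.67: clothing & footwear → 3.75% → $6.29
Bike helmet $79.04: athletic equipment → 4.75% → $3.75
Fishing rod $188.32: athletic equipment → 4.75% → $8.95
Scarf $24.84: clothing & footwear → 3.75% → $0.93
LED flashlight $30.67: other taxable items → 4.25% → $1.30
Phone case $23.65: other taxable items → 4.25% → $1.01
Jump rope $7.03: athletic equipment → 4.75% → $0.33
Wall clock $24.89: other taxable items → 4.25% → $1.06
Cheddar block $7.49: unprepared food, buyer-exempt → 0% → $0.00
Subtotal = $735.93; tax = $30.67; total due = $766.60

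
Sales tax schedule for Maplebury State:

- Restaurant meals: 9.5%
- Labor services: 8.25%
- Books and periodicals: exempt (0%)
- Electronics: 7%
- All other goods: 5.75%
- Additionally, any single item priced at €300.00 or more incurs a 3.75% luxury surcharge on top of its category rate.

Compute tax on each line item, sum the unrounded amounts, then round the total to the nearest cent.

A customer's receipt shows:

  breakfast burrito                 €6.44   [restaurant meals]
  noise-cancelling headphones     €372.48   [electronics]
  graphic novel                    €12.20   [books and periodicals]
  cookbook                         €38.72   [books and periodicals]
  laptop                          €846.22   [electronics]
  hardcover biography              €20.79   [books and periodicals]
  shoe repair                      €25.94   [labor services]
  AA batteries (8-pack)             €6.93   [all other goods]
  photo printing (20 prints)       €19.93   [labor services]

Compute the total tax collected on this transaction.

€135.80

Breakfast burrito €6.44: restaurant meals → 9.5% → €0.6118
Noise-cancelling headphones €372.48: electronics → 7% + 3.75% surcharge = 10.75% → €40.0416
Graphic novel €12.20: books and periodicals → 0% → €0.00
Cookbook €38.72: books and periodicals → 0% → €0.00
Laptop €846.22: electronics → 7% + 3.75% surcharge = 10.75% → €90.96865
Hardcover biography €20.79: books and periodicals → 0% → €0.00
Shoe repair €25.94: labor services → 8.25% → €2.14005
AA batteries (8-pack) €6.93: all other goods → 5.75% → €0.398475
Photo printing (20 prints) €19.93: labor services → 8.25% → €1.644225
Unrounded tax sum = €135.8048 → €135.80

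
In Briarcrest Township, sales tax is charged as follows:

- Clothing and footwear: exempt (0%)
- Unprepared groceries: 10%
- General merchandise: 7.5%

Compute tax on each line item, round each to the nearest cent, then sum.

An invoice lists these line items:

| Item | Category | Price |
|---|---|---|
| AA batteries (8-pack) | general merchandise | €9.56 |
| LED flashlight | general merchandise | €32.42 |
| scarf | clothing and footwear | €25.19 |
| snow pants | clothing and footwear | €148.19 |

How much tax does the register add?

AA batteries (8-pack) €9.56: general merchandise → 7.5% → €0.72
LED flashlight €32.42: general merchandise → 7.5% → €2.43
Scarf €25.19: clothing and footwear → 0% → €0.00
Snow pants €148.19: clothing and footwear → 0% → €0.00
Total tax = €0.72 + €2.43 = €3.15

€3.15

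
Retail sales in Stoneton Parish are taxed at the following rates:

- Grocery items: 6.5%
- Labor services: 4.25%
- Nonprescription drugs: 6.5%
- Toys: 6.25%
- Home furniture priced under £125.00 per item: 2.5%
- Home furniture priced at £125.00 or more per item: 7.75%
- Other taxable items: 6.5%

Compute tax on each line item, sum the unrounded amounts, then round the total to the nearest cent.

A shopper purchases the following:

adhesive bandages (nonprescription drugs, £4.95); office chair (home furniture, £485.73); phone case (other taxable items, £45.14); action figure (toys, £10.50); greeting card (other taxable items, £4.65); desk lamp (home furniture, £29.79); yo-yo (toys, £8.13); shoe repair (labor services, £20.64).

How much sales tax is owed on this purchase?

£43.99

Adhesive bandages £4.95: nonprescription drugs → 6.5% → £0.32175
Office chair £485.73: home furniture, £125.00 or more → 7.75% → £37.644075
Phone case £45.14: other taxable items → 6.5% → £2.9341
Action figure £10.50: toys → 6.25% → £0.65625
Greeting card £4.65: other taxable items → 6.5% → £0.30225
Desk lamp £29.79: home furniture, under £125.00 → 2.5% → £0.74475
Yo-yo £8.13: toys → 6.25% → £0.508125
Shoe repair £20.64: labor services → 4.25% → £0.8772
Unrounded tax sum = £43.9885 → £43.99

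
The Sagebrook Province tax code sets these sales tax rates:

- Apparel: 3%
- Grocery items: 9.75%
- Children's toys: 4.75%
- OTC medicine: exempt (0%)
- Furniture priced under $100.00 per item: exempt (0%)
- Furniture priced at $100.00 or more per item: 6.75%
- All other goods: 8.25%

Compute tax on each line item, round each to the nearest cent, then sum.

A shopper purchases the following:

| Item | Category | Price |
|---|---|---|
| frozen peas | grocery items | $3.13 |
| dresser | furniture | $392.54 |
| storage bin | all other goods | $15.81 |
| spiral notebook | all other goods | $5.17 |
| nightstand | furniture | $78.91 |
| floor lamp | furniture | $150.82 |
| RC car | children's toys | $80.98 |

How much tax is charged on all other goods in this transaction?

$1.73

Storage bin $15.81: all other goods → 8.25% → $1.30
Spiral notebook $5.17: all other goods → 8.25% → $0.43
Tax on all other goods = $1.30 + $0.43 = $1.73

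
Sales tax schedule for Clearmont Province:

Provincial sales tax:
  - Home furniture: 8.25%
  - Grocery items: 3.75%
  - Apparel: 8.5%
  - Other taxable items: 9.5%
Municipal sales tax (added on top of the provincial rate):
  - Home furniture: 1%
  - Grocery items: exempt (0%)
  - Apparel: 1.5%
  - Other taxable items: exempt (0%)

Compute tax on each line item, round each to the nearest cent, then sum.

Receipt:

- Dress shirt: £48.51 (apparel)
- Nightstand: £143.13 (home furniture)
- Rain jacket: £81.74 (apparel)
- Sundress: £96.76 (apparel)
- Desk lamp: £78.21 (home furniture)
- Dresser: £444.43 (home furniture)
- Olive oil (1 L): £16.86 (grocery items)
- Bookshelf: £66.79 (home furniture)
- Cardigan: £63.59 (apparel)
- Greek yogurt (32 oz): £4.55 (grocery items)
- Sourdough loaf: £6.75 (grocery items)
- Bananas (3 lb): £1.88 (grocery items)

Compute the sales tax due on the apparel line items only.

Dress shirt £48.51: apparel → 8.5% + 1.5% municipal = 10% → £4.85
Rain jacket £81.74: apparel → 8.5% + 1.5% municipal = 10% → £8.17
Sundress £96.76: apparel → 8.5% + 1.5% municipal = 10% → £9.68
Cardigan £63.59: apparel → 8.5% + 1.5% municipal = 10% → £6.36
Tax on apparel = £4.85 + £8.17 + £9.68 + £6.36 = £29.06

£29.06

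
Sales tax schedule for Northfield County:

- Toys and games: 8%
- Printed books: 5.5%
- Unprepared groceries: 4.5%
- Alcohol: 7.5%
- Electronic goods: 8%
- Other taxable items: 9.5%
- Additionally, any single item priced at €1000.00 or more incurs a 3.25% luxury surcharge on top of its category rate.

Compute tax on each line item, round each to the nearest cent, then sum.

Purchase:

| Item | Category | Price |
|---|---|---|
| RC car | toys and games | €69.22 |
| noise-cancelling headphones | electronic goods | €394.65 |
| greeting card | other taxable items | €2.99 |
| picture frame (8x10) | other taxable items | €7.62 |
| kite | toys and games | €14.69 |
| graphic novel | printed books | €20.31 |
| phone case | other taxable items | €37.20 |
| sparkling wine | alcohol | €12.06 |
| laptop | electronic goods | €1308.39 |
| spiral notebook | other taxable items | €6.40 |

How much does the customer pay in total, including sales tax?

€2066.17

RC car €69.22: toys and games → 8% → €5.54
Noise-cancelling headphones €394.65: electronic goods → 8% → €31.57
Greeting card €2.99: other taxable items → 9.5% → €0.28
Picture frame (8x10) €7.62: other taxable items → 9.5% → €0.72
Kite €14.69: toys and games → 8% → €1.18
Graphic novel €20.31: printed books → 5.5% → €1.12
Phone case €37.20: other taxable items → 9.5% → €3.53
Sparkling wine €12.06: alcohol → 7.5% → €0.90
Laptop €1308.39: electronic goods → 8% + 3.25% surcharge = 11.25% → €147.19
Spiral notebook €6.40: other taxable items → 9.5% → €0.61
Subtotal = €1873.53; tax = €192.64; total due = €2066.17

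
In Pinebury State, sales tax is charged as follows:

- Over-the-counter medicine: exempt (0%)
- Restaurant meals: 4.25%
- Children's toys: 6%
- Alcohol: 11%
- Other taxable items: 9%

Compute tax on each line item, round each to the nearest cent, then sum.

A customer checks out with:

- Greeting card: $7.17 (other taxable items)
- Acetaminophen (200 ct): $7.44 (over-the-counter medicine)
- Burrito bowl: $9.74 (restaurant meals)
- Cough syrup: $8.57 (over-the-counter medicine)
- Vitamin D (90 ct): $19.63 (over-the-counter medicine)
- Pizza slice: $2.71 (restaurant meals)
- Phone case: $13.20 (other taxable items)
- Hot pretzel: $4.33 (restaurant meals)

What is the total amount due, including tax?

Greeting card $7.17: other taxable items → 9% → $0.65
Acetaminophen (200 ct) $7.44: over-the-counter medicine → 0% → $0.00
Burrito bowl $9.74: restaurant meals → 4.25% → $0.41
Cough syrup $8.57: over-the-counter medicine → 0% → $0.00
Vitamin D (90 ct) $19.63: over-the-counter medicine → 0% → $0.00
Pizza slice $2.71: restaurant meals → 4.25% → $0.12
Phone case $13.20: other taxable items → 9% → $1.19
Hot pretzel $4.33: restaurant meals → 4.25% → $0.18
Subtotal = $72.79; tax = $2.55; total due = $75.34

$75.34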